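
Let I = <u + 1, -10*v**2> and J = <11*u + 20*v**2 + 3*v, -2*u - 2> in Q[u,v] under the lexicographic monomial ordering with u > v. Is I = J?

Since reduced Gröbner bases are canonical representatives of ideals under a given ordering, it suffices to compute and compare them.
Buchberger on the first generating set:
f_1 = u + 1, LT = u.
f_2 = -10*v**2, LT = v**2.

The S-polynomials (S(f_1,f_2)) all reduce to 0 modulo the current basis, so we have a Gröbner basis.
Inter-reduce: drop elements whose leading term is divisible by another's, tail-reduce, and make monic.
Reduced Gröbner basis: {u + 1, v**2}.

Buchberger on the second generating set:
h_1 = 11*u + 20*v**2 + 3*v, LT = u.
h_2 = -2*u - 2, LT = u.

S(h_1,h_2): lcm = u. S = 20/11*v**2 + 3/11*v - 1.
  leading term v**2: no divisor's leading term divides it; move 20/11*v**2 to the remainder.
  leading term v: no divisor's leading term divides it; move 3/11*v to the remainder.
  leading term 1: no divisor's leading term divides it; move -1 to the remainder.
  remainder 20/11*v**2 + 3/11*v - 1 ≠ 0; add k_3 = 20/11*v**2 + 3/11*v - 1 to the basis.

The other S-polynomials (S(h_1,k_3), S(h_2,k_3)) all reduce to 0 modulo the current basis, so we have a Gröbner basis.
Inter-reduce: drop elements whose leading term is divisible by another's, tail-reduce, and make monic.
Reduced Gröbner basis: {u + 1, v**2 + 3/20*v - 11/20}.

The bases are distinct; the ideals are different.

No, the ideals differ.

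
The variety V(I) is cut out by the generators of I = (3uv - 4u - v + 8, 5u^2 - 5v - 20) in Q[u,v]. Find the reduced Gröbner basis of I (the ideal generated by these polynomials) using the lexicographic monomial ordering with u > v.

f_1 = 3uv - 4u - v + 8, LT = uv.
f_2 = 5u^2 - 5v - 20, LT = u^2.

S(f_1,f_2): lcm = u^2v. S = -4/3u^2 - 1/3uv + 8/3u + v^2 + 4v.
  reduce S modulo (f_1, f_2):
  remainder 20/9u + v^2 + 23/9v - 40/9 ≠ 0; add g_3 = 20/9u + v^2 + 23/9v - 40/9 to the basis.

S(f_1,g_3): lcm = uv. S = -4/3u - 9/20v^3 - 23/20v^2 + 5/3v + 8/3.
  reduce S modulo (f_1, f_2, g_3):
  remainder -9/20v^3 - 11/20v^2 + 16/5v ≠ 0; add g_4 = -9/20v^3 - 11/20v^2 + 16/5v to the basis.

The other S-polynomials (S(f_2,g_3), S(f_1,g_4), S(f_2,g_4), S(g_3,g_4)) all reduce to 0 modulo the current basis, so we have a Gröbner basis.
Inter-reduce: drop elements whose leading term is divisible by another's, tail-reduce, and make monic.

G = {u + 9/20v^2 + 23/20v - 2, v^3 + 11/9v^2 - 64/9v}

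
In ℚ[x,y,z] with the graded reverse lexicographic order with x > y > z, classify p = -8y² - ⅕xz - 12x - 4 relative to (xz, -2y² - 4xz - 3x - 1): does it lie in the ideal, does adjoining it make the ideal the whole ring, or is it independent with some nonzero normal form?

-8y² - ⅕xz - 12x - 4 lies in I (it reduces to 0).

First compute the reduced Gröbner basis of I by Buchberger's algorithm.
f_1 = xz, LT = xz.
f_2 = -2y² - 4xz - 3x - 1, LT = y².

The S-polynomials (S(f_1,f_2)) all reduce to 0 modulo the current basis, so we have a Gröbner basis.
Inter-reduce: drop elements whose leading term is divisible by another's, tail-reduce, and make monic.
Reduced Gröbner basis: {y² + 3/2x + ½, xz}.
Label its elements g_1 = y² + 3/2x + ½, g_2 = xz.

Reduce p = -8y² - ⅕xz - 12x - 4 modulo G:
  leading term y²: subtract (-8)·g_1 from -8y² - ⅕xz - 12x - 4 → -⅕xz
  leading term xz: subtract (-⅕)·g_2 from -⅕xz → 0
  normal form = 0.
Since the normal form is 0, p ∈ I.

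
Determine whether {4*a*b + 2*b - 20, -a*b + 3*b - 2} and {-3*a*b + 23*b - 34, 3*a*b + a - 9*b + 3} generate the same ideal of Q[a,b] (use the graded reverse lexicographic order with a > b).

For a fixed monomial order, each ideal has a unique reduced Gröbner basis; comparing bases decides equality.
Buchberger on the first generating set:
f_1 = 4*a*b + 2*b - 20, LT = a*b.
f_2 = -a*b + 3*b - 2, LT = a*b.

S(f_1,f_2): lcm = a*b. S = 7/2*b - 7.
  leading term b: no divisor's leading term divides it; move 7/2*b to the remainder.
  leading term 1: no divisor's leading term divides it; move -7 to the remainder.
  remainder 7/2*b - 7 ≠ 0; add g_3 = 7/2*b - 7 to the basis.

S(f_1,g_3): lcm = a*b. S = 2*a + 1/2*b - 5.
  leading term a: no divisor's leading term divides it; move 2*a to the remainder.
  leading term b: subtract (1/7)·g_3 from 1/2*b - 5 → -4
  leading term 1: no divisor's leading term divides it; move -4 to the remainder.
  remainder 2*a - 4 ≠ 0; add g_4 = 2*a - 4 to the basis.

The other S-polynomials (S(f_2,g_3), S(f_1,g_4), S(f_2,g_4), S(g_3,g_4)) all reduce to 0 modulo the current basis, so we have a Gröbner basis.
Inter-reduce: drop elements whose leading term is divisible by another's, tail-reduce, and make monic.
Reduced Gröbner basis: {a - 2, b - 2}.

Buchberger on the second generating set:
h_1 = -3*a*b + 23*b - 34, LT = a*b.
h_2 = 3*a*b + a - 9*b + 3, LT = a*b.

S(h_1,h_2): lcm = a*b. S = -1/3*a - 14/3*b + 31/3.
  leading term a: no divisor's leading term divides it; move -1/3*a to the remainder.
  leading term b: no divisor's leading term divides it; move -14/3*b to the remainder.
  leading term 1: no divisor's leading term divides it; move 31/3 to the remainder.
  remainder -1/3*a - 14/3*b + 31/3 ≠ 0; add k_3 = -1/3*a - 14/3*b + 31/3 to the basis.

S(h_1,k_3): lcm = a*b. S = -14*b**2 + 70/3*b + 34/3.
  leading term b**2: no divisor's leading term divides it; move -14*b**2 to the remainder.
  leading term b: no divisor's leading term divides it; move 70/3*b to the remainder.
  leading term 1: no divisor's leading term divides it; move 34/3 to the remainder.
  remainder -14*b**2 + 70/3*b + 34/3 ≠ 0; add k_4 = -14*b**2 + 70/3*b + 34/3 to the basis.

The other S-polynomials (S(h_2,k_3), S(h_1,k_4), S(h_2,k_4), S(k_3,k_4)) all reduce to 0 modulo the current basis, so we have a Gröbner basis.
Inter-reduce: drop elements whose leading term is divisible by another's, tail-reduce, and make monic.
Reduced Gröbner basis: {b**2 - 5/3*b - 17/21, a + 14*b - 31}.

Since the reduced bases disagree, the two ideals are not the same.

No, the ideals differ.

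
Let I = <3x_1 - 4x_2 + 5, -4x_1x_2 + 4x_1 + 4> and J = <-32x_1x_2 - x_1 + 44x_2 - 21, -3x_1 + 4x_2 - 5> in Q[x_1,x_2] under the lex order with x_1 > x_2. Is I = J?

For a fixed monomial order, each ideal has a unique reduced Gröbner basis; comparing bases decides equality.
Buchberger on the first generating set:
f_1 = 3x_1 - 4x_2 + 5, LT = x_1.
f_2 = -4x_1x_2 + 4x_1 + 4, LT = x_1x_2.

S(f_1,f_2): lcm = x_1x_2. S = x_1 - \tfrac{4}{3}x_2^{2} + \tfrac{5}{3}x_2 + 1.
  leading term x_1: subtract (\tfrac{1}{3})·f_1 from x_1 - \tfrac{4}{3}x_2^{2} + \tfrac{5}{3}x_2 + 1 → -\tfrac{4}{3}x_2^{2} + 3x_2 - \tfrac{2}{3}
  leading term x_2^{2}: no divisor's leading term divides it; move -\tfrac{4}{3}x_2^{2} to the remainder.
  leading term x_2: no divisor's leading term divides it; move 3x_2 to the remainder.
  leading term 1: no divisor's leading term divides it; move -\tfrac{2}{3} to the remainder.
  remainder -\tfrac{4}{3}x_2^{2} + 3x_2 - \tfrac{2}{3} ≠ 0; add g_3 = -\tfrac{4}{3}x_2^{2} + 3x_2 - \tfrac{2}{3} to the basis.

The other S-polynomials (S(f_1,g_3), S(f_2,g_3)) all reduce to 0 modulo the current basis, so we have a Gröbner basis.
Inter-reduce: drop elements whose leading term is divisible by another's, tail-reduce, and make monic.
Reduced Gröbner basis: {x_1 - \tfrac{4}{3}x_2 + \tfrac{5}{3}, x_2^{2} - \tfrac{9}{4}x_2 + \tfrac{1}{2}}.

Buchberger on the second generating set:
h_1 = -32x_1x_2 - x_1 + 44x_2 - 21, LT = x_1x_2.
h_2 = -3x_1 + 4x_2 - 5, LT = x_1.

S(h_1,h_2): lcm = x_1x_2. S = \tfrac{1}{32}x_1 + \tfrac{4}{3}x_2^{2} - \tfrac{73}{24}x_2 + \tfrac{21}{32}.
  leading term x_1: subtract (-\tfrac{1}{96})·h_2 from \tfrac{1}{32}x_1 + \tfrac{4}{3}x_2^{2} - \tfrac{73}{24}x_2 + \tfrac{21}{32} → \tfrac{4}{3}x_2^{2} - 3x_2 + \tfrac{29}{48}
  leading term x_2^{2}: no divisor's leading term divides it; move \tfrac{4}{3}x_2^{2} to the remainder.
  leading term x_2: no divisor's leading term divides it; move -3x_2 to the remainder.
  leading term 1: no divisor's leading term divides it; move \tfrac{29}{48} to the remainder.
  remainder \tfrac{4}{3}x_2^{2} - 3x_2 + \tfrac{29}{48} ≠ 0; add k_3 = \tfrac{4}{3}x_2^{2} - 3x_2 + \tfrac{29}{48} to the basis.

The other S-polynomials (S(h_1,k_3), S(h_2,k_3)) all reduce to 0 modulo the current basis, so we have a Gröbner basis.
Inter-reduce: drop elements whose leading term is divisible by another's, tail-reduce, and make monic.
Reduced Gröbner basis: {x_1 - \tfrac{4}{3}x_2 + \tfrac{5}{3}, x_2^{2} - \tfrac{9}{4}x_2 + \tfrac{29}{64}}.

The bases are distinct; the ideals are different.

No, the ideals differ.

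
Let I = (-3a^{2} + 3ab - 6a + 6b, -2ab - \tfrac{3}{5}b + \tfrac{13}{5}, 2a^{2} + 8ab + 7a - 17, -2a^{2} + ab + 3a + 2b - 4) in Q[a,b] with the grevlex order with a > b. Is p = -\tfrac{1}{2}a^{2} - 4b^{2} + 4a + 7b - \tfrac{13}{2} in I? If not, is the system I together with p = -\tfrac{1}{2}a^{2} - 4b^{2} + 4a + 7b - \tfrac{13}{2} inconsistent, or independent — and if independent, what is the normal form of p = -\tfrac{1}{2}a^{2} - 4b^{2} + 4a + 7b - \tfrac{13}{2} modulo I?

First compute the reduced Gröbner basis of I by Buchberger's algorithm.
f_1 = -3a^{2} + 3ab - 6a + 6b, LT = a^{2}.
f_2 = -2ab - \tfrac{3}{5}b + \tfrac{13}{5}, LT = ab.
f_3 = 2a^{2} + 8ab + 7a - 17, LT = a^{2}.
f_4 = -2a^{2} + ab + 3a + 2b - 4, LT = a^{2}.

S(f_1,f_2): lcm = a^{2}b. S = -ab^{2} + \tfrac{17}{10}ab - 2b^{2} + \tfrac{13}{10}a.
  reduce S modulo (f_1, f_2, f_3, f_4):
  remainder -\tfrac{17}{10}b^{2} + \tfrac{13}{10}a - \tfrac{181}{100}b + \tfrac{221}{100} ≠ 0; add h_5 = -\tfrac{17}{10}b^{2} + \tfrac{13}{10}a - \tfrac{181}{100}b + \tfrac{221}{100} to the basis.

S(f_1,f_3): lcm = a^{2}. S = -5ab - \tfrac{3}{2}a - 2b + \tfrac{17}{2}.
  reduce S modulo (f_1, f_2, f_3, f_4, h_5):
  remainder -\tfrac{3}{2}a - \tfrac{1}{2}b + 2 ≠ 0; add h_6 = -\tfrac{3}{2}a - \tfrac{1}{2}b + 2 to the basis.

S(f_1,f_4): lcm = a^{2}. S = -\tfrac{1}{2}ab + \tfrac{7}{2}a - b - 2.
  reduce S modulo (f_1, f_2, f_3, f_4, h_5, h_6):
  remainder -\tfrac{121}{60}b + \tfrac{121}{60} ≠ 0; add h_7 = -\tfrac{121}{60}b + \tfrac{121}{60} to the basis.

The other S-polynomials (S(f_2,f_3), S(f_2,f_4), S(f_3,f_4), S(f_1,h_5), S(f_2,h_5), S(f_3,h_5), S(f_4,h_5), S(f_1,h_6), S(f_2,h_6), S(f_3,h_6), S(f_4,h_6), S(h_5,h_6), S(f_1,h_7), S(f_2,h_7), S(f_3,h_7), S(f_4,h_7), S(h_5,h_7), S(h_6,h_7)) all reduce to 0 modulo the current basis, so we have a Gröbner basis.
Inter-reduce: drop elements whose leading term is divisible by another's, tail-reduce, and make monic.
Reduced Gröbner basis: {a - 1, b - 1}.
Label its elements g_1 = a - 1, g_2 = b - 1.

Reduce p = -\tfrac{1}{2}a^{2} - 4b^{2} + 4a + 7b - \tfrac{13}{2} modulo G:
  leading term a^{2}: subtract (-\tfrac{1}{2}a)·g_1 from -\tfrac{1}{2}a^{2} - 4b^{2} + 4a + 7b - \tfrac{13}{2} → -4b^{2} + \tfrac{7}{2}a + 7b - \tfrac{13}{2}
  leading term b^{2}: subtract (-4b)·g_2 from -4b^{2} + \tfrac{7}{2}a + 7b - \tfrac{13}{2} → \tfrac{7}{2}a + 3b - \tfrac{13}{2}
  leading term a: subtract (\tfrac{7}{2})·g_1 from \tfrac{7}{2}a + 3b - \tfrac{13}{2} → 3b - 3
  leading term b: subtract (3)·g_2 from 3b - 3 → 0
  normal form = 0.
Since the normal form is 0, p ∈ I.

The remainder on division by a Gröbner basis is unique — it is the normal form.

-\tfrac{1}{2}a^{2} - 4b^{2} + 4a + 7b - \tfrac{13}{2} lies in I (it reduces to 0).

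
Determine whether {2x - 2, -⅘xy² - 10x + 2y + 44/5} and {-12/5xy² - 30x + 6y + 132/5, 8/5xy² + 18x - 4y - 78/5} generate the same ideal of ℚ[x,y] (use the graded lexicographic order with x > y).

Yes, the ideals are equal.

Two ideals are equal iff their reduced Gröbner bases coincide (the reduced basis is unique for a fixed ordering).
Buchberger on the first generating set:
f_1 = 2x - 2, LT = x.
f_2 = -⅘xy² - 10x + 2y + 44/5, LT = xy².

S(f_1,f_2): lcm = xy². S = -y² - 25/2x + 5/2y + 11.
  leading term y²: no divisor's leading term divides it; move -y² to the remainder.
  leading term x: subtract (-25/4)·f_1 from -25/2x + 5/2y + 11 → 5/2y - 3/2
  leading term y: no divisor's leading term divides it; move 5/2y to the remainder.
  leading term 1: no divisor's leading term divides it; move -3/2 to the remainder.
  remainder -y² + 5/2y - 3/2 ≠ 0; add g_3 = -y² + 5/2y - 3/2 to the basis.

The other S-polynomials (S(f_1,g_3), S(f_2,g_3)) all reduce to 0 modulo the current basis, so we have a Gröbner basis.
Inter-reduce: drop elements whose leading term is divisible by another's, tail-reduce, and make monic.
Reduced Gröbner basis: {y² - 5/2y + 3/2, x - 1}.

Buchberger on the second generating set:
h_1 = -12/5xy² - 30x + 6y + 132/5, LT = xy².
h_2 = 8/5xy² + 18x - 4y - 78/5, LT = xy².

S(h_1,h_2): lcm = xy². S = 5/4x - 5/4.
  leading term x: no divisor's leading term divides it; move 5/4x to the remainder.
  leading term 1: no divisor's leading term divides it; move -5/4 to the remainder.
  remainder 5/4x - 5/4 ≠ 0; add k_3 = 5/4x - 5/4 to the basis.

S(h_1,k_3): lcm = xy². S = y² + 25/2x - 5/2y - 11.
  leading term y²: no divisor's leading term divides it; move y² to the remainder.
  leading term x: subtract (10)·k_3 from 25/2x - 5/2y - 11 → -5/2y + 3/2
  leading term y: no divisor's leading term divides it; move -5/2y to the remainder.
  leading term 1: no divisor's leading term divides it; move 3/2 to the remainder.
  remainder y² - 5/2y + 3/2 ≠ 0; add k_4 = y² - 5/2y + 3/2 to the basis.

The other S-polynomials (S(h_2,k_3), S(h_1,k_4), S(h_2,k_4), S(k_3,k_4)) all reduce to 0 modulo the current basis, so we have a Gröbner basis.
Inter-reduce: drop elements whose leading term is divisible by another's, tail-reduce, and make monic.
Reduced Gröbner basis: {y² - 5/2y + 3/2, x - 1}.

Same reduced basis, so the two generating sets span the same ideal.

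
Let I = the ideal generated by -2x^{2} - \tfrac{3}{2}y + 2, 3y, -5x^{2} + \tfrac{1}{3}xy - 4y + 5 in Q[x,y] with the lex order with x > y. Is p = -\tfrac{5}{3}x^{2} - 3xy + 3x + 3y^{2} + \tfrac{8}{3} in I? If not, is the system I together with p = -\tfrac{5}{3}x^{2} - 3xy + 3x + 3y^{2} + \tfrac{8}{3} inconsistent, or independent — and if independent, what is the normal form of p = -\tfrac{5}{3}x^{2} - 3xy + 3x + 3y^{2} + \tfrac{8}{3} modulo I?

First compute the reduced Gröbner basis of I by Buchberger's algorithm.
f_1 = -2x^{2} - \tfrac{3}{2}y + 2, LT = x^{2}.
f_2 = 3y, LT = y.
f_3 = -5x^{2} + \tfrac{1}{3}xy - 4y + 5, LT = x^{2}.

S(f_1,f_2): leading monomials are coprime, so the S-polynomial reduces to 0 (Buchberger's first criterion).
S(f_1,f_3): lcm = x^{2}. S = \tfrac{1}{15}xy - \tfrac{1}{20}y.
  leading term xy: subtract (\tfrac{1}{45}x)·f_2 from \tfrac{1}{15}xy - \tfrac{1}{20}y → -\tfrac{1}{20}y
  leading term y: subtract (-\tfrac{1}{60})·f_2 from -\tfrac{1}{20}y → 0
  remainder 0.

S(f_2,f_3): leading monomials are coprime, so the S-polynomial reduces to 0 (Buchberger's first criterion).
Every S-polynomial of the final basis reduces to 0, so we have a Gröbner basis.
Inter-reduce: drop elements whose leading term is divisible by another's, tail-reduce, and make monic.
Reduced Gröbner basis: {x^{2} - 1, y}.
Label its elements g_1 = x^{2} - 1, g_2 = y.

Reduce p = -\tfrac{5}{3}x^{2} - 3xy + 3x + 3y^{2} + \tfrac{8}{3} modulo G:
  leading term x^{2}: subtract (-\tfrac{5}{3})·g_1 from -\tfrac{5}{3}x^{2} - 3xy + 3x + 3y^{2} + \tfrac{8}{3} → -3xy + 3x + 3y^{2} + 1
  leading term xy: subtract (-3x)·g_2 from -3xy + 3x + 3y^{2} + 1 → 3x + 3y^{2} + 1
  leading term x: no divisor's leading term divides it; move 3x to the remainder.
  leading term y^{2}: subtract (3y)·g_2 from 3y^{2} + 1 → 1
  leading term 1: no divisor's leading term divides it; move 1 to the remainder.
  normal form = 3x + 1.
The normal form is nonzero, so p ∉ I. Since p minus its normal form lies in I, I + (p) = I + (r) where r = 3x + 1; decide whether this ideal is the whole ring.
Run Buchberger on G together with r (pairs among the g_i already reduce to 0 since G is a Gröbner basis):
g_1 = x^{2} - 1, LT = x^{2}.
g_2 = y, LT = y.
r = 3x + 1, LT = x.

S(g_1,g_2): leading monomials are coprime, so the S-polynomial reduces to 0 (Buchberger's first criterion).
S(g_1,r): lcm = x^{2}. S = -\tfrac{1}{3}x - 1.
  leading term x: subtract (-\tfrac{1}{9})·r from -\tfrac{1}{3}x - 1 → -\tfrac{8}{9}
  leading term 1: no divisor's leading term divides it; move -\tfrac{8}{9} to the remainder.
  remainder -\tfrac{8}{9} ≠ 0; add m_4 = -\tfrac{8}{9} to the basis.

S(g_2,r): leading monomials are coprime, so the S-polynomial reduces to 0 (Buchberger's first criterion).
S(g_1,m_4): leading monomials are coprime, so the S-polynomial reduces to 0 (Buchberger's first criterion).
S(g_2,m_4): leading monomials are coprime, so the S-polynomial reduces to 0 (Buchberger's first criterion).
S(r,m_4): leading monomials are coprime, so the S-polynomial reduces to 0 (Buchberger's first criterion).
Every S-polynomial of the final basis reduces to 0, so we have a Gröbner basis.
Inter-reduce: drop elements whose leading term is divisible by another's, tail-reduce, and make monic.
Reduced Gröbner basis: {1}.
The reduced Gröbner basis of I + (p) is {1}: the ideal is the whole ring, so the enlarged system has no common solution — adjoining p is inconsistent.

Adjoining -\tfrac{5}{3}x^{2} - 3xy + 3x + 3y^{2} + \tfrac{8}{3} makes the ideal the whole ring: the system is inconsistent.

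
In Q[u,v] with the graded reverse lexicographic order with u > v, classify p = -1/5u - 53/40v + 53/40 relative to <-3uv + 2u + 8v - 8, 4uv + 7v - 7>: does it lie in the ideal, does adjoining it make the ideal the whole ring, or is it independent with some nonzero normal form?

First compute the reduced Gröbner basis of I by Buchberger's algorithm.
f_1 = -3uv + 2u + 8v - 8, LT = uv.
f_2 = 4uv + 7v - 7, LT = uv.

S(f_1,f_2): lcm = uv. S = -2/3u - 53/12v + 53/12.
  leading term u: no divisor's leading term divides it; move -2/3u to the remainder.
  leading term v: no divisor's leading term divides it; move -53/12v to the remainder.
  leading term 1: no divisor's leading term divides it; move 53/12 to the remainder.
  remainder -2/3u - 53/12v + 53/12 ≠ 0; add h_3 = -2/3u - 53/12v + 53/12 to the basis.

S(f_1,h_3): lcm = uv. S = -53/8v^2 - 2/3u + 95/24v + 8/3.
  leading term v^2: no divisor's leading term divides it; move -53/8v^2 to the remainder.
  leading term u: subtract (1)·h_3 from -2/3u + 95/24v + 8/3 → 67/8v - 7/4
  leading term v: no divisor's leading term divides it; move 67/8v to the remainder.
  leading term 1: no divisor's leading term divides it; move -7/4 to the remainder.
  remainder -53/8v^2 + 67/8v - 7/4 ≠ 0; add h_4 = -53/8v^2 + 67/8v - 7/4 to the basis.

The other S-polynomials (S(f_2,h_3), S(f_1,h_4), S(f_2,h_4), S(h_3,h_4)) all reduce to 0 modulo the current basis, so we have a Gröbner basis.
Inter-reduce: drop elements whose leading term is divisible by another's, tail-reduce, and make monic.
Reduced Gröbner basis: {v^2 - 67/53v + 14/53, u + 53/8v - 53/8}.
Label its elements g_1 = v^2 - 67/53v + 14/53, g_2 = u + 53/8v - 53/8.

Reduce p = -1/5u - 53/40v + 53/40 modulo G:
  leading term u: subtract (-1/5)·g_2 from -1/5u - 53/40v + 53/40 → 0
  normal form = 0.
Since the normal form is 0, p ∈ I.

-1/5u - 53/40v + 53/40 lies in I (it reduces to 0).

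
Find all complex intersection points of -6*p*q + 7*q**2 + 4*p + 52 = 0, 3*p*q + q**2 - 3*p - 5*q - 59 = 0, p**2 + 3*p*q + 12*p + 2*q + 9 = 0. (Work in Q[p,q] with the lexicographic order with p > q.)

Compute a lex Gröbner basis by Buchberger's algorithm.
f_1 = -6*p*q + 4*p + 7*q**2 + 52, LT = p*q.
f_2 = 3*p*q - 3*p + q**2 - 5*q - 59, LT = p*q.
f_3 = p**2 + 3*p*q + 12*p + 2*q + 9, LT = p**2.

S(f_1,f_2): lcm = p*q. S = 1/3*p - 3/2*q**2 + 5/3*q + 11.
  leading term p: no divisor's leading term divides it; move 1/3*p to the remainder.
  leading term q**2: no divisor's leading term divides it; move -3/2*q**2 to the remainder.
  leading term q: no divisor's leading term divides it; move 5/3*q to the remainder.
  leading term 1: no divisor's leading term divides it; move 11 to the remainder.
  remainder 1/3*p - 3/2*q**2 + 5/3*q + 11 ≠ 0; add h_4 = 1/3*p - 3/2*q**2 + 5/3*q + 11 to the basis.

S(f_1,f_3): lcm = p**2*q. S = -2/3*p**2 - 25/6*p*q**2 - 12*p*q - 26/3*p - 2*q**2 - 9*q.
  leading term p**2: subtract (-2/3)·f_3 from -2/3*p**2 - 25/6*p*q**2 - 12*p*q - 26/3*p - 2*q**2 - 9*q → -25/6*p*q**2 - 10*p*q - 2/3*p - 2*q**2 - 23/3*q + 6
  leading term p*q**2: subtract (25/36*q)·f_1 from -25/6*p*q**2 - 10*p*q - 2/3*p - 2*q**2 - 23/3*q + 6 → -115/9*p*q - 2/3*p - 175/36*q**3 - 2*q**2 - 394/9*q + 6
  leading term p*q: subtract (115/54)·f_1 from -115/9*p*q - 2/3*p - 175/36*q**3 - 2*q**2 - 394/9*q + 6 → -248/27*p - 175/36*q**3 - 913/54*q**2 - 394/9*q - 2828/27
  leading term p: subtract (-248/9)·h_4 from -248/27*p - 175/36*q**3 - 913/54*q**2 - 394/9*q - 2828/27 → -175/36*q**3 - 3145/54*q**2 + 58/27*q + 5356/27
  leading term q**3: no divisor's leading term divides it; move -175/36*q**3 to the remainder.
  leading term q**2: no divisor's leading term divides it; move -3145/54*q**2 to the remainder.
  leading term q: no divisor's leading term divides it; move 58/27*q to the remainder.
  leading term 1: no divisor's leading term divides it; move 5356/27 to the remainder.
  remainder -175/36*q**3 - 3145/54*q**2 + 58/27*q + 5356/27 ≠ 0; add h_5 = -175/36*q**3 - 3145/54*q**2 + 58/27*q + 5356/27 to the basis.

S(f_2,f_3): lcm = p**2*q. S = -p**2 - 8/3*p*q**2 - 41/3*p*q - 59/3*p - 2*q**2 - 9*q.
  leading term p**2: subtract (-1)·f_3 from -p**2 - 8/3*p*q**2 - 41/3*p*q - 59/3*p - 2*q**2 - 9*q → -8/3*p*q**2 - 32/3*p*q - 23/3*p - 2*q**2 - 7*q + 9
  leading term p*q**2: subtract (4/9*q)·f_1 from -8/3*p*q**2 - 32/3*p*q - 23/3*p - 2*q**2 - 7*q + 9 → -112/9*p*q - 23/3*p - 28/9*q**3 - 2*q**2 - 271/9*q + 9
  leading term p*q: subtract (56/27)·f_1 from -112/9*p*q - 23/3*p - 28/9*q**3 - 2*q**2 - 271/9*q + 9 → -431/27*p - 28/9*q**3 - 446/27*q**2 - 271/9*q - 2669/27
  leading term p: subtract (-431/9)·h_4 from -431/27*p - 28/9*q**3 - 446/27*q**2 - 271/9*q - 2669/27 → -28/9*q**3 - 4771/54*q**2 + 1342/27*q + 11554/27
  leading term q**3: subtract (16/25)·h_5 from -28/9*q**3 - 4771/54*q**2 + 1342/27*q + 11554/27 → -4597/90*q**2 + 10874/225*q + 67718/225
  leading term q**2: no divisor's leading term divides it; move -4597/90*q**2 to the remainder.
  leading term q: no divisor's leading term divides it; move 10874/225*q to the remainder.
  leading term 1: no divisor's leading term divides it; move 67718/225 to the remainder.
  remainder -4597/90*q**2 + 10874/225*q + 67718/225 ≠ 0; add h_6 = -4597/90*q**2 + 10874/225*q + 67718/225 to the basis.

S(f_1,h_4): lcm = p*q. S = -2/3*p + 9/2*q**3 - 37/6*q**2 - 33*q - 26/3.
  leading term p: subtract (-2)·h_4 from -2/3*p + 9/2*q**3 - 37/6*q**2 - 33*q - 26/3 → 9/2*q**3 - 55/6*q**2 - 89/3*q + 40/3
  leading term q**3: subtract (-162/175)·h_5 from 9/2*q**3 - 55/6*q**2 - 89/3*q + 40/3 → -13247/210*q**2 - 14531/525*q + 103408/525
  leading term q**2: subtract (39741/32179)·h_6 from -13247/210*q**2 - 14531/525*q + 103408/525 → -14056459/160895*q - 28112918/160895
  leading term q: no divisor's leading term divides it; move -14056459/160895*q to the remainder.
  leading term 1: no divisor's leading term divides it; move -28112918/160895 to the remainder.
  remainder -14056459/160895*q - 28112918/160895 ≠ 0; add h_7 = -14056459/160895*q - 28112918/160895 to the basis.

The other S-polynomials (S(f_2,h_4), S(f_3,h_4), S(f_1,h_5), S(f_2,h_5), S(f_3,h_5), S(h_4,h_5), S(f_1,h_6), S(f_2,h_6), S(f_3,h_6), S(h_4,h_6), S(h_5,h_6), S(f_1,h_7), S(f_2,h_7), S(f_3,h_7), S(h_4,h_7), S(h_5,h_7), S(h_6,h_7)) all reduce to 0 modulo the current basis, so we have a Gröbner basis.
Inter-reduce: drop elements whose leading term is divisible by another's, tail-reduce, and make monic.
Reduced Gröbner basis: {p + 5, q + 2}.

A lex Gröbner basis eliminates variables successively. Here q + 2 depends only on q, with roots {-2}; lifting each root through the earlier basis elements recovers the full solutions.
  q = -2: the earlier basis element becomes p + 5 = 0, giving p = -5 — point (-5, -2).
Zero-dimensionality of the ideal guarantees finitely many solutions over ℂ.

{(-5, -2)}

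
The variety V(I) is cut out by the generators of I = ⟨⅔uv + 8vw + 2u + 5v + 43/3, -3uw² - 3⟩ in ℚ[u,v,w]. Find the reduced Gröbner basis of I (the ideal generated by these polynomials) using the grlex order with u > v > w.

f_1 = ⅔uv + 8vw + 2u + 5v + 43/3, LT = uv.
f_2 = -3uw² - 3, LT = uw².

S(f_1,f_2): lcm = uvw². S = 12vw³ + 3uw² + 15/2vw² + 43/2w² - v.
  reduce S modulo (f_1, f_2):
  remainder 12vw³ + 15/2vw² + 43/2w² - v - 3 ≠ 0; add g_3 = 12vw³ + 15/2vw² + 43/2w² - v - 3 to the basis.

The other S-polynomials (S(f_1,g_3), S(f_2,g_3)) all reduce to 0 modulo the current basis, so we have a Gröbner basis.

G = {vw³ + ⅝vw² + 43/24w² - 1/12v - ¼, uw² + 1, uv + 12vw + 3u + 15/2v + 43/2}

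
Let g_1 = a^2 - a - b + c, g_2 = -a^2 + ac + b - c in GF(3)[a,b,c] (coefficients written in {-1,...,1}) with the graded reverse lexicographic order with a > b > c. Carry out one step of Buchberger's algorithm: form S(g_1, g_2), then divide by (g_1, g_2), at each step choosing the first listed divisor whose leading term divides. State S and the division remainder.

lcm(LM(g_1), LM(g_2)) = a^2.
S = (lcm/LT(g_1))·g_1 − (lcm/LT(g_2))·g_2 = ac - a.
Reduce S modulo (g_1, g_2) in that order:
  leading term ac: no divisor's leading term divides it; move ac to the remainder.
  leading term a: no divisor's leading term divides it; move -a to the remainder.
The remainder ac - a is nonzero, so it would be added as the next basis element.

S(g_1, g_2) = ac - a; remainder on division = ac - a.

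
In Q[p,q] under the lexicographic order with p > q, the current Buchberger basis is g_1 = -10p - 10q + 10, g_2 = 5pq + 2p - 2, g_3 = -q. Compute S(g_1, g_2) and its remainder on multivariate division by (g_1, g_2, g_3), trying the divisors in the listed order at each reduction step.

lcm(LM(g_1), LM(g_2)) = pq.
S = (lcm/LT(g_1))·g_1 − (lcm/LT(g_2))·g_2 = -2/5p + q^2 - q + 2/5.
Reduce S modulo (g_1, g_2, g_3) in that order:
  leading term p: subtract (1/25)·g_1 from -2/5p + q^2 - q + 2/5 → q^2 - 3/5q
  leading term q^2: subtract (-q)·g_3 from q^2 - 3/5q → -3/5q
  leading term q: subtract (3/5)·g_3 from -3/5q → 0
The remainder is 0, so this S-polynomial contributes no new basis element.

S(g_1, g_2) = -2/5p + q^2 - q + 2/5; remainder on division = 0.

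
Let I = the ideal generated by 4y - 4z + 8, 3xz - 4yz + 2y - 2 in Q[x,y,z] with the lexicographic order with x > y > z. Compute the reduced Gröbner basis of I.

f_1 = 4y - 4z + 8, LT = y.
f_2 = 3xz - 4yz + 2y - 2, LT = xz.

The S-polynomials (S(f_1,f_2)) all reduce to 0 modulo the current basis, so we have a Gröbner basis.

G = {xz - 4/3z^2 + 10/3z - 2, y - z + 2}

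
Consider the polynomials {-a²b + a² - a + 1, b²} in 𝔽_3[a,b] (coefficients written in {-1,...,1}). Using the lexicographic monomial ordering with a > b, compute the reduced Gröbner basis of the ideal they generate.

f_1 = -a²b + a² - a + 1, LT = a²b.
f_2 = b², LT = b².

S(f_1,f_2): lcm = a²b². S = -a²b + ab - b.
  leading term a²b: subtract (1)·f_1 from -a²b + ab - b → -a² + ab + a - b - 1
  leading term a²: no divisor's leading term divides it; move -a² to the remainder.
  leading term ab: no divisor's leading term divides it; move ab to the remainder.
  leading term a: no divisor's leading term divides it; move a to the remainder.
  leading term b: no divisor's leading term divides it; move -b to the remainder.
  leading term 1: no divisor's leading term divides it; move -1 to the remainder.
  remainder -a² + ab + a - b - 1 ≠ 0; add g_3 = -a² + ab + a - b - 1 to the basis.

The other S-polynomials (S(f_1,g_3), S(f_2,g_3)) all reduce to 0 modulo the current basis, so we have a Gröbner basis.
Inter-reduce: drop elements whose leading term is divisible by another's, tail-reduce, and make monic.

G = {a² - ab - a + b + 1, b²}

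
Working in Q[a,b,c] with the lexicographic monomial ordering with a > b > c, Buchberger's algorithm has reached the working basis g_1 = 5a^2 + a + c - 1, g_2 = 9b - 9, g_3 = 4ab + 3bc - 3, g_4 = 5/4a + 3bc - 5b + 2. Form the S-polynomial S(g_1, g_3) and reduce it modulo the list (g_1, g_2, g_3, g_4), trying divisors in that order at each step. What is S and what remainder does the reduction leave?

S(g_1, g_3) = -3/4abc + 1/5ab + 3/4a + 1/5bc - 1/5b; remainder on division = 9/5c^2 - 97/25c + 52/25.

lcm(LM(g_1), LM(g_3)) = a^2b.
S = (lcm/LT(g_1))·g_1 − (lcm/LT(g_3))·g_3 = -3/4abc + 1/5ab + 3/4a + 1/5bc - 1/5b.
Reduce S modulo (g_1, g_2, g_3, g_4) in that order:
  leading term abc: subtract (-1/12ac)·g_2 from -3/4abc + 1/5ab + 3/4a + 1/5bc - 1/5b → 1/5ab - 3/4ac + 3/4a + 1/5bc - 1/5b
  leading term ab: subtract (1/45a)·g_2 from 1/5ab - 3/4ac + 3/4a + 1/5bc - 1/5b → -3/4ac + 19/20a + 1/5bc - 1/5b
  leading term ac: subtract (-3/5c)·g_4 from -3/4ac + 19/20a + 1/5bc - 1/5b → 19/20a + 9/5bc^2 - 14/5bc - 1/5b + 6/5c
  leading term a: subtract (19/25)·g_4 from 19/20a + 9/5bc^2 - 14/5bc - 1/5b + 6/5c → 9/5bc^2 - 127/25bc + 18/5b + 6/5c - 38/25
  leading term bc^2: subtract (1/5c^2)·g_2 from 9/5bc^2 - 127/25bc + 18/5b + 6/5c - 38/25 → -127/25bc + 18/5b + 9/5c^2 + 6/5c - 38/25
  leading term bc: subtract (-127/225c)·g_2 from -127/25bc + 18/5b + 9/5c^2 + 6/5c - 38/25 → 18/5b + 9/5c^2 - 97/25c - 38/25
  leading term b: subtract (2/5)·g_2 from 18/5b + 9/5c^2 - 97/25c - 38/25 → 9/5c^2 - 97/25c + 52/25
  leading term c^2: no divisor's leading term divides it; move 9/5c^2 to the remainder.
  leading term c: no divisor's leading term divides it; move -97/25c to the remainder.
  leading term 1: no divisor's leading term divides it; move 52/25 to the remainder.
The remainder 9/5c^2 - 97/25c + 52/25 is nonzero, so it would be added as the next basis element.
An S-polynomial is built so that the two leading terms cancel; whether anything survives reduction is exactly the Gröbner-basis criterion.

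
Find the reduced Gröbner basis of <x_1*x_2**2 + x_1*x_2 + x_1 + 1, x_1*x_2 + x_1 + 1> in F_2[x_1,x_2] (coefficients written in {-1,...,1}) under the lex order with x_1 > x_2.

Buchberger's algorithm terminates because the ascending chain of leading-term ideals stabilizes.

f_1 = x_1*x_2**2 + x_1*x_2 + x_1 + 1, LT = x_1*x_2**2.
f_2 = x_1*x_2 + x_1 + 1, LT = x_1*x_2.

S(f_1,f_2): lcm = x_1*x_2**2. S = x_1 + x_2 + 1.
  reduce S modulo (f_1, f_2):
  remainder x_1 + x_2 + 1 ≠ 0; add g_3 = x_1 + x_2 + 1 to the basis.

S(f_1,g_3): lcm = x_1*x_2**2. S = x_1*x_2 + x_1 + x_2**3 + x_2**2 + 1.
  reduce S modulo (f_1, f_2, g_3):
  remainder x_2**3 + x_2**2 ≠ 0; add g_4 = x_2**3 + x_2**2 to the basis.

S(f_2,g_3): lcm = x_1*x_2. S = x_1 + x_2**2 + x_2 + 1.
  reduce S modulo (f_1, f_2, g_3, g_4):
  remainder x_2**2 ≠ 0; add g_5 = x_2**2 to the basis.

The other S-polynomials (S(f_1,g_4), S(f_2,g_4), S(g_3,g_4), S(f_1,g_5), S(f_2,g_5), S(g_3,g_5), S(g_4,g_5)) all reduce to 0 modulo the current basis, so we have a Gröbner basis.
Inter-reduce: drop elements whose leading term is divisible by another's, tail-reduce, and make monic.

G = {x_1 + x_2 + 1, x_2**2}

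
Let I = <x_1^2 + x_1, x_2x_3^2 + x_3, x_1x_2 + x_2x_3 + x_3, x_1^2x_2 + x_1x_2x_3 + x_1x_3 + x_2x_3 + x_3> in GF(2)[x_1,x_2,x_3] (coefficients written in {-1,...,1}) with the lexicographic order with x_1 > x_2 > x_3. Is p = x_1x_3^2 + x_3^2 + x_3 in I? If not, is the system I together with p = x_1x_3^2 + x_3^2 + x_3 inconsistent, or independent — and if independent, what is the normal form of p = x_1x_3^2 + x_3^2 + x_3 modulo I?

x_1x_3^2 + x_3^2 + x_3 lies in I (it reduces to 0).

First compute the reduced Gröbner basis of I by Buchberger's algorithm.
f_1 = x_1^2 + x_1, LT = x_1^2.
f_2 = x_2x_3^2 + x_3, LT = x_2x_3^2.
f_3 = x_1x_2 + x_2x_3 + x_3, LT = x_1x_2.
f_4 = x_1^2x_2 + x_1x_2x_3 + x_1x_3 + x_2x_3 + x_3, LT = x_1^2x_2.

S(f_1,f_3): lcm = x_1^2x_2. S = x_1x_2x_3 + x_1x_2 + x_1x_3.
  reduce S modulo (f_1, f_2, f_3, f_4):
  remainder x_1x_3 + x_2x_3 + x_3^2 ≠ 0; add h_5 = x_1x_3 + x_2x_3 + x_3^2 to the basis.

S(f_1,f_4): lcm = x_1^2x_2. S = x_1x_2x_3 + x_1x_2 + x_1x_3 + x_2x_3 + x_3.
  reduce S modulo (f_1, f_2, f_3, f_4, h_5):
  remainder x_2x_3 + x_3 ≠ 0; add h_6 = x_2x_3 + x_3 to the basis.

S(f_2,f_3): lcm = x_1x_2x_3^2. S = x_1x_3 + x_2x_3^3 + x_3^3.
  reduce S modulo (f_1, f_2, f_3, f_4, h_5, h_6):
  remainder x_3^3 + x_3 ≠ 0; add h_7 = x_3^3 + x_3 to the basis.

S(f_3,h_5): lcm = x_1x_2x_3. S = x_2^2x_3 + x_3^2.
  reduce S modulo (f_1, f_2, f_3, f_4, h_5, h_6, h_7):
  remainder x_3^2 + x_3 ≠ 0; add h_8 = x_3^2 + x_3 to the basis.

The other S-polynomials (S(f_1,f_2), S(f_2,f_4), S(f_3,f_4), S(f_1,h_5), S(f_2,h_5), S(f_4,h_5), S(f_1,h_6), S(f_2,h_6), S(f_3,h_6), S(f_4,h_6), S(h_5,h_6), S(f_1,h_7), S(f_2,h_7), S(f_3,h_7), S(f_4,h_7), S(h_5,h_7), S(h_6,h_7), S(f_1,h_8), S(f_2,h_8), S(f_3,h_8), S(f_4,h_8), S(h_5,h_8), S(h_6,h_8), S(h_7,h_8)) all reduce to 0 modulo the current basis, so we have a Gröbner basis.
Inter-reduce: drop elements whose leading term is divisible by another's, tail-reduce, and make monic.
Reduced Gröbner basis: {x_1^2 + x_1, x_1x_2, x_1x_3, x_2x_3 + x_3, x_3^2 + x_3}.
Label its elements g_1 = x_1^2 + x_1, g_2 = x_1x_2, g_3 = x_1x_3, g_4 = x_2x_3 + x_3, g_5 = x_3^2 + x_3.

Reduce p = x_1x_3^2 + x_3^2 + x_3 modulo G:
  leading term x_1x_3^2: subtract (x_3)·g_3 from x_1x_3^2 + x_3^2 + x_3 → x_3^2 + x_3
  leading term x_3^2: subtract (1)·g_5 from x_3^2 + x_3 → 0
  normal form = 0.
Since the normal form is 0, p ∈ I.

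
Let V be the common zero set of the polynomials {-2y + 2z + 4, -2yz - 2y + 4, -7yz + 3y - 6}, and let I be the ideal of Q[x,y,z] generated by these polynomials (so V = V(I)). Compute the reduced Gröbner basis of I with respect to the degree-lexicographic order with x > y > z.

G = {y - 2, z}

f_1 = -2y + 2z + 4, LT = y.
f_2 = -2yz - 2y + 4, LT = yz.
f_3 = -7yz + 3y - 6, LT = yz.

S(f_1,f_2): lcm = yz. S = -z^2 - y - 2z + 2.
  leading term z^2: no divisor's leading term divides it; move -z^2 to the remainder.
  leading term y: subtract (1/2)·f_1 from -y - 2z + 2 → -3z
  leading term z: no divisor's leading term divides it; move -3z to the remainder.
  remainder -z^2 - 3z ≠ 0; add g_4 = -z^2 - 3z to the basis.

S(f_1,f_3): lcm = yz. S = -z^2 + 3/7y - 2z - 6/7.
  leading term z^2: subtract (1)·g_4 from -z^2 + 3/7y - 2z - 6/7 → 3/7y + z - 6/7
  leading term y: subtract (-3/14)·f_1 from 3/7y + z - 6/7 → 10/7z
  leading term z: no divisor's leading term divides it; move 10/7z to the remainder.
  remainder 10/7z ≠ 0; add g_5 = 10/7z to the basis.

S(f_2,f_3): lcm = yz. S = 10/7y - 20/7.
  leading term y: subtract (-5/7)·f_1 from 10/7y - 20/7 → 10/7z
  leading term z: subtract (1)·g_5 from 10/7z → 0
  remainder 0.

S(f_1,g_4): leading monomials are coprime, so the S-polynomial reduces to 0 (Buchberger's first criterion).
S(f_2,g_4): lcm = yz^2. S = -2yz - 2z.
  leading term yz: subtract (z)·f_1 from -2yz - 2z → -2z^2 - 6z
  leading term z^2: subtract (2)·g_4 from -2z^2 - 6z → 0
  remainder 0.

S(f_3,g_4): lcm = yz^2. S = -24/7yz + 6/7z.
  leading term yz: subtract (12/7z)·f_1 from -24/7yz + 6/7z → -24/7z^2 - 6z
  leading term z^2: subtract (24/7)·g_4 from -24/7z^2 - 6z → 30/7z
  leading term z: subtract (3)·g_5 from 30/7z → 0
  remainder 0.

S(f_1,g_5): leading monomials are coprime, so the S-polynomial reduces to 0 (Buchberger's first criterion).
S(f_2,g_5): lcm = yz. S = y - 2.
  leading term y: subtract (-1/2)·f_1 from y - 2 → z
  leading term z: subtract (7/10)·g_5 from z → 0
  remainder 0.

S(f_3,g_5): lcm = yz. S = -3/7y + 6/7.
  leading term y: subtract (3/14)·f_1 from -3/7y + 6/7 → -3/7z
  leading term z: subtract (-3/10)·g_5 from -3/7z → 0
  remainder 0.

S(g_4,g_5): lcm = z^2. S = 3z.
  leading term z: subtract (21/10)·g_5 from 3z → 0
  remainder 0.

Every S-polynomial of the final basis reduces to 0, so we have a Gröbner basis.
Inter-reduce: drop elements whose leading term is divisible by another's, tail-reduce, and make monic.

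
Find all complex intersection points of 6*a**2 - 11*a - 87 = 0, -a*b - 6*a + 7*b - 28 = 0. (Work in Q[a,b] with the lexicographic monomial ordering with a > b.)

{(-3, 1), (29/6, 342/13)}

Compute a lex Gröbner basis by Buchberger's algorithm.
f_1 = 6*a**2 - 11*a - 87, LT = a**2.
f_2 = -a*b - 6*a + 7*b - 28, LT = a*b.

S(f_1,f_2): lcm = a**2*b. S = -6*a**2 + 31/6*a*b - 28*a - 29/2*b.
  leading term a**2: subtract (-1)·f_1 from -6*a**2 + 31/6*a*b - 28*a - 29/2*b → 31/6*a*b - 39*a - 29/2*b - 87
  leading term a*b: subtract (-31/6)·f_2 from 31/6*a*b - 39*a - 29/2*b - 87 → -70*a + 65/3*b - 695/3
  leading term a: no divisor's leading term divides it; move -70*a to the remainder.
  leading term b: no divisor's leading term divides it; move 65/3*b to the remainder.
  leading term 1: no divisor's leading term divides it; move -695/3 to the remainder.
  remainder -70*a + 65/3*b - 695/3 ≠ 0; add h_3 = -70*a + 65/3*b - 695/3 to the basis.

S(f_2,h_3): lcm = a*b. S = 6*a + 13/42*b**2 - 433/42*b + 28.
  leading term a: subtract (-3/35)·h_3 from 6*a + 13/42*b**2 - 433/42*b + 28 → 13/42*b**2 - 355/42*b + 57/7
  leading term b**2: no divisor's leading term divides it; move 13/42*b**2 to the remainder.
  leading term b: no divisor's leading term divides it; move -355/42*b to the remainder.
  leading term 1: no divisor's leading term divides it; move 57/7 to the remainder.
  remainder 13/42*b**2 - 355/42*b + 57/7 ≠ 0; add h_4 = 13/42*b**2 - 355/42*b + 57/7 to the basis.

The other S-polynomials (S(f_1,h_3), S(f_1,h_4), S(f_2,h_4), S(h_3,h_4)) all reduce to 0 modulo the current basis, so we have a Gröbner basis.
Inter-reduce: drop elements whose leading term is divisible by another's, tail-reduce, and make monic.
Reduced Gröbner basis: {a - 13/42*b + 139/42, b**2 - 355/13*b + 342/13}.

Since the basis is lex-ordered, b**2 - 355/13*b + 342/13 is univariate in b. Its roots are {1, 342/13}. Back-substituting each root into the other basis elements fixes the other coordinates.
  b = 1: the earlier basis element becomes a + 3 = 0, giving a = -3 — point (-3, 1).
  b = 342/13: the earlier basis element becomes a - 29/6 = 0, giving a = 29/6 — point (29/6, 342/13).
A lex Gröbner basis triangularizes the system, enabling back-substitution.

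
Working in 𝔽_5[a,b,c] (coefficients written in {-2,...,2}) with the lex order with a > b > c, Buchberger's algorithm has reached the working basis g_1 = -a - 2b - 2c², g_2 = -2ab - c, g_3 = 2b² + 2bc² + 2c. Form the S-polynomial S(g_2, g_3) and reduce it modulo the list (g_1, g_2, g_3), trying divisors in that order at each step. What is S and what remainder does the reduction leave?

lcm(LM(g_2), LM(g_3)) = ab².
S = (lcm/LT(g_2))·g_2 − (lcm/LT(g_3))·g_3 = -abc² - ac - 2bc.
Reduce S modulo (g_1, g_2, g_3) in that order:
  leading term abc²: subtract (bc²)·g_1 from -abc² - ac - 2bc → -ac + 2b²c² + 2bc⁴ - 2bc
  leading term ac: subtract (c)·g_1 from -ac + 2b²c² + 2bc⁴ - 2bc → 2b²c² + 2bc⁴ + 2c³
  leading term b²c²: subtract (c²)·g_3 from 2b²c² + 2bc⁴ + 2c³ → 0
The remainder is 0, so this S-polynomial contributes no new basis element.

S(g_2, g_3) = -abc² - ac - 2bc; remainder on division = 0.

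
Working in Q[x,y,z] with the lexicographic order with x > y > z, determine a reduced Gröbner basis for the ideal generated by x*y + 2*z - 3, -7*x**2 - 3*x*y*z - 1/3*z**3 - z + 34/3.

This is the nonlinear analogue of row-reducing a linear system.

f_1 = x*y + 2*z - 3, LT = x*y.
f_2 = -7*x**2 - 3*x*y*z - 1/3*z**3 - z + 34/3, LT = x**2.

S(f_1,f_2): lcm = x**2*y. S = -3/7*x*y**2*z + 2*x*z - 3*x - 1/21*y*z**3 - 1/7*y*z + 34/21*y.
  reduce S modulo (f_1, f_2):
  remainder 2*x*z - 3*x - 1/21*y*z**3 + 6/7*y*z**2 - 10/7*y*z + 34/21*y ≠ 0; add g_3 = 2*x*z - 3*x - 1/21*y*z**3 + 6/7*y*z**2 - 10/7*y*z + 34/21*y to the basis.

S(f_1,g_3): lcm = x*y*z. S = 3/2*x*y + 1/42*y**2*z**3 - 3/7*y**2*z**2 + 5/7*y**2*z - 17/21*y**2 + 2*z**2 - 3*z.
  reduce S modulo (f_1, f_2, g_3):
  remainder 1/42*y**2*z**3 - 3/7*y**2*z**2 + 5/7*y**2*z - 17/21*y**2 + 2*z**2 - 6*z + 9/2 ≠ 0; add g_4 = 1/42*y**2*z**3 - 3/7*y**2*z**2 + 5/7*y**2*z - 17/21*y**2 + 2*z**2 - 6*z + 9/2 to the basis.

The other S-polynomials (S(f_2,g_3), S(f_1,g_4), S(f_2,g_4), S(g_3,g_4)) all reduce to 0 modulo the current basis, so we have a Gröbner basis.

G = {x**2 + 1/21*z**3 - 6/7*z**2 + 10/7*z - 34/21, x*y + 2*z - 3, x*z - 3/2*x - 1/42*y*z**3 + 3/7*y*z**2 - 5/7*y*z + 17/21*y, y**2*z**3 - 18*y**2*z**2 + 30*y**2*z - 34*y**2 + 84*z**2 - 252*z + 189}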